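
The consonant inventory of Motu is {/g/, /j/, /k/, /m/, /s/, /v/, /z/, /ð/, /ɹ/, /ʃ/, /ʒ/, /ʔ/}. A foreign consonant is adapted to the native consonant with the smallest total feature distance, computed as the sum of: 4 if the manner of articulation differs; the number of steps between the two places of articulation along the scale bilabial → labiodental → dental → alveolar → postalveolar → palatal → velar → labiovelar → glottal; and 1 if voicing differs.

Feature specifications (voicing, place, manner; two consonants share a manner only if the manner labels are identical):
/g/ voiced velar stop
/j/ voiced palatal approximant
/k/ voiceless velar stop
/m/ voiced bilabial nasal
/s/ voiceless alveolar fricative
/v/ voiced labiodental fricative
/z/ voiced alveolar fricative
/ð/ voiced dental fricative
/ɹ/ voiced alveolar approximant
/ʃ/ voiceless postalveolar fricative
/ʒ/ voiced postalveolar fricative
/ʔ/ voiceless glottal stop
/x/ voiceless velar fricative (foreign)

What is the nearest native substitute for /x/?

/ʃ/ is closest: same manner (fricative), place distance 2 (velar→postalveolar), same voicing; total 2. Next closest is /s/ at distance 3.

ʃ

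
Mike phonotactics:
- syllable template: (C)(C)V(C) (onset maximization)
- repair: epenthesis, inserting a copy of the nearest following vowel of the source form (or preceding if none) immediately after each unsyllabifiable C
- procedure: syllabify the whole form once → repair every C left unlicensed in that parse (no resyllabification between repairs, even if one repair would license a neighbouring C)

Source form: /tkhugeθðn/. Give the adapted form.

tukhugeθðene

Under (C)(C)V(C), the unsyllabifiable consonants are /t/, /ð/, /n/ (at most one coda consonant is licensed; onsets may contain at most 2 consonants).
Epenthesis after each stranded consonant: /t/ → /tu/, /ð/ → /ðe/, /n/ → /ne/.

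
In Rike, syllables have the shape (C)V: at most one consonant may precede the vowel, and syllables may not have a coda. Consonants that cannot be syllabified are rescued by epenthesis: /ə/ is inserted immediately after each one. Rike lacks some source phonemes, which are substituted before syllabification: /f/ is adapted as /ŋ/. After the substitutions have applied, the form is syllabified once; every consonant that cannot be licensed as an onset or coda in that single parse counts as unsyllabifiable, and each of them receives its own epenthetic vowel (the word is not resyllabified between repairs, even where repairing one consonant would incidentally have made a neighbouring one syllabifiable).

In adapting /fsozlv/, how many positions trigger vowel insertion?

4

After substitution the input is /ŋsozlv/.
The unsyllabifiable consonants are /ŋ/, /z/, /l/, /v/; each receives one epenthetic vowel.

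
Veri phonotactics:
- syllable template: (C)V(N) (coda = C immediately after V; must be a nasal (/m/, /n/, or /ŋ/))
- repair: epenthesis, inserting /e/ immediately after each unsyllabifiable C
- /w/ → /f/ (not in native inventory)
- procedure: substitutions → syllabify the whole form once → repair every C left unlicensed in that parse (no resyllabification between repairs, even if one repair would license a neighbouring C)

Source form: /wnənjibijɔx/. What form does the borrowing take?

Substitution: /w/ → /f/, giving /fnənjibijɔx/.
Syllabifying with onset maximization leaves /f/, /x/ stranded (only a nasal (/m/, /n/, or /ŋ/) is licensed in coda position; onsets are limited to one consonant).
Each unlicensed consonant becomes the onset of a new syllable: /f/ → /fe/, /x/ → /xe/.

fenənjibijɔxe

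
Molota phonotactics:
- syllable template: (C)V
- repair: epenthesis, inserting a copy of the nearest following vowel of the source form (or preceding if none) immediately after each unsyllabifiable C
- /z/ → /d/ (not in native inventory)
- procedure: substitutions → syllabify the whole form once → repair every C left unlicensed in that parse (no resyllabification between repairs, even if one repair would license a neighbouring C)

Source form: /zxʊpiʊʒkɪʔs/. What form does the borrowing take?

dʊxʊpiʊʒɪkɪʔɪsɪ

Substitution: /z/ → /d/, giving /dxʊpiʊʒkɪʔs/.
Syllabifying with onset maximization leaves /d/, /ʒ/, /ʔ/, /s/ stranded (no codas are permitted; onsets are limited to one consonant).
Each unlicensed consonant becomes the onset of a new syllable: /d/ → /dʊ/, /ʒ/ → /ʒɪ/, /ʔ/ → /ʔɪ/, /s/ → /sɪ/.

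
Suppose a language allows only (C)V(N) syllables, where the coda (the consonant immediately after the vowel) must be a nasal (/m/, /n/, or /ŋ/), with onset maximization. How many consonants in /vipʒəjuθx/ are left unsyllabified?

The consonants /p/, /θ/, /x/ cannot be parsed into a legal (C)V(N) syllable (only a nasal (/m/, /n/, or /ŋ/) is licensed in coda position; onsets are limited to one consonant).

3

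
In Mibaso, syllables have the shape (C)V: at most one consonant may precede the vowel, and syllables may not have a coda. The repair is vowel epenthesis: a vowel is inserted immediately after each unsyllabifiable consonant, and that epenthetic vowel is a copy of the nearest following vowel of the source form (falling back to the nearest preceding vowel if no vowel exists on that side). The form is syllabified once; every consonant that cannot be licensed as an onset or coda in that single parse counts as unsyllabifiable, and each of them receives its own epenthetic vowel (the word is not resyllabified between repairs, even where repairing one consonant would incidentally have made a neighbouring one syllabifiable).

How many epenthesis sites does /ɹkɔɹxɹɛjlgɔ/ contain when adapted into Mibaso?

5

The unsyllabifiable consonants are /ɹ/, /ɹ/, /x/, /j/, /l/; each receives one epenthetic vowel.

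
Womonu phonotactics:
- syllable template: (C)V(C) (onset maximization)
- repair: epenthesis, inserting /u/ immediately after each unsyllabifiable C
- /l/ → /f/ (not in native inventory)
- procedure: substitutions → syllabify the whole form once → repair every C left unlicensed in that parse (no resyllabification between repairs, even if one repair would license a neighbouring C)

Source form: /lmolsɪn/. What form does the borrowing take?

fumofsɪn

Substitution: /l/ → /f/, giving /fmofsɪn/.
Syllabifying with onset maximization leaves /f/ stranded (at most one coda consonant is licensed; onsets are limited to one consonant).
Each unlicensed consonant becomes the onset of a new syllable: /f/ → /fu/.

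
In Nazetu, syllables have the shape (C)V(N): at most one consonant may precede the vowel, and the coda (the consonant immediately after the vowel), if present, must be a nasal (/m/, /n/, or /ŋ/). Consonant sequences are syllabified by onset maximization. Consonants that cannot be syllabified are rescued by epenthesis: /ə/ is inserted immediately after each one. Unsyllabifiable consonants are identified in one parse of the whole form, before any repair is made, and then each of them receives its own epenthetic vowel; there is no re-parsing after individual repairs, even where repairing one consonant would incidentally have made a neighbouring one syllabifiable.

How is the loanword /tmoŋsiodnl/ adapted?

The consonants /t/, /d/, /n/, /l/ cannot be parsed into a legal (C)V(N) syllable (only a nasal (/m/, /n/, or /ŋ/) is licensed in coda position; onsets are limited to one consonant).
Each unlicensed consonant becomes the onset of a new syllable: /t/ → /tə/, /d/ → /də/, /n/ → /nə/, /l/ → /lə/.

təmoŋsiodənələ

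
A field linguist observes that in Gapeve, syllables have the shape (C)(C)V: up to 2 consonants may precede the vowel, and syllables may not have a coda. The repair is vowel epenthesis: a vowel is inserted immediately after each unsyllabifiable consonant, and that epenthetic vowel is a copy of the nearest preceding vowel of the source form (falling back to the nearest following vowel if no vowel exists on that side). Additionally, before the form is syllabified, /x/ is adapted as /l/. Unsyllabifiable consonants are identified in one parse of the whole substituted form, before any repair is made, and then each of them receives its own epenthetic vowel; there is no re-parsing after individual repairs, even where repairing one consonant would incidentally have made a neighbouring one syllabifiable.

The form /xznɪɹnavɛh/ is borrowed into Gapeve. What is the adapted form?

lɪznɪɹnavɛhɛ

Substitution: /x/ → /l/, giving /lznɪɹnavɛh/.
Syllabifying with onset maximization leaves /l/, /h/ stranded (no codas are permitted; onsets may contain at most 2 consonants).
Each unlicensed consonant becomes the onset of a new syllable: /l/ → /lɪ/, /h/ → /hɛ/.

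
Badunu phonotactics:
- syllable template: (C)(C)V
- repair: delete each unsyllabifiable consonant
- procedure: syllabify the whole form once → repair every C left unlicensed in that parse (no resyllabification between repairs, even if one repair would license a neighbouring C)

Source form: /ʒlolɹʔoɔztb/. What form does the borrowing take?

ʒloɹʔoɔ

The consonants /l/, /z/, /t/, /b/ cannot be parsed into a legal (C)(C)V syllable (no codas are permitted; onsets may contain at most 2 consonants).
Each unlicensed consonant is deleted: /l/, /z/, /t/, /b/.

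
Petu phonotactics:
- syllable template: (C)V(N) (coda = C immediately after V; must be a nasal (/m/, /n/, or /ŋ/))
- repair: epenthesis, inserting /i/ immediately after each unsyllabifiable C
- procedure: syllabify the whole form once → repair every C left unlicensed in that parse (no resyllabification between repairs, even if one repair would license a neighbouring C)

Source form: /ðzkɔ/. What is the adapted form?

ðizikɔ

Under (C)V(N), the unsyllabifiable consonants are /ð/, /z/ (only a nasal (/m/, /n/, or /ŋ/) is licensed in coda position; onsets are limited to one consonant).
Each unlicensed consonant becomes the onset of a new syllable: /ð/ → /ði/, /z/ → /zi/.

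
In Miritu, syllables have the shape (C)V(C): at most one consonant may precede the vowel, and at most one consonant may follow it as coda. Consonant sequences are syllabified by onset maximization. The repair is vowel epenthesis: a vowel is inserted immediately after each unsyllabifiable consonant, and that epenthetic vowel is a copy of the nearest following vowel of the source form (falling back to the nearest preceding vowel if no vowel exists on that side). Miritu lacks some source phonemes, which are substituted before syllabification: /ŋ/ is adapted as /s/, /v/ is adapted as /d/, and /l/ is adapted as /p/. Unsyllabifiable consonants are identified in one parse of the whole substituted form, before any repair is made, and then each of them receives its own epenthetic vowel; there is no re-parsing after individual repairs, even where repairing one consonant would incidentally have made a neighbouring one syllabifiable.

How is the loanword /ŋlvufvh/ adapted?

supudufduhu

Substitution: /ŋ/ → /s/, /l/ → /p/, /v/ → /d/, giving /spdufdh/.
The consonants /s/, /p/, /d/, /h/ cannot be parsed into a legal (C)V(C) syllable (at most one coda consonant is licensed; onsets are limited to one consonant).
Inserting the epenthetic vowel yields /s/ → /su/, /p/ → /pu/, /d/ → /du/, /h/ → /hu/.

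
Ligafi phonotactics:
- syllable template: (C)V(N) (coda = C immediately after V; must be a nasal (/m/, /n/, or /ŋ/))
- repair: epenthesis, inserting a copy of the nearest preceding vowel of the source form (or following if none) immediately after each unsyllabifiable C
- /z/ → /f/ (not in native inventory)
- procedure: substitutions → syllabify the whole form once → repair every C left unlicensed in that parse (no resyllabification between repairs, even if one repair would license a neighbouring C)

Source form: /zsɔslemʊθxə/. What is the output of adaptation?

Substitution: /z/ → /f/, giving /fsɔslemʊθxə/.
The consonants /f/, /s/, /θ/ cannot be parsed into a legal (C)V(N) syllable (only a nasal (/m/, /n/, or /ŋ/) is licensed in coda position; onsets are limited to one consonant).
Inserting the epenthetic vowel yields /f/ → /fɔ/, /s/ → /sɔ/, /θ/ → /θʊ/.

fɔsɔsɔlemʊθʊxə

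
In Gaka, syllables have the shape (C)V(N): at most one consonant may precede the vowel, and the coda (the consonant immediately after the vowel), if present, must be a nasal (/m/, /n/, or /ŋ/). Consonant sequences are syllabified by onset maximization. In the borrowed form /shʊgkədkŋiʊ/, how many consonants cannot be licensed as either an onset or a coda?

Under (C)V(N), the unsyllabifiable consonants are /s/, /g/, /d/, /k/ (only a nasal (/m/, /n/, or /ŋ/) is licensed in coda position; onsets are limited to one consonant).

4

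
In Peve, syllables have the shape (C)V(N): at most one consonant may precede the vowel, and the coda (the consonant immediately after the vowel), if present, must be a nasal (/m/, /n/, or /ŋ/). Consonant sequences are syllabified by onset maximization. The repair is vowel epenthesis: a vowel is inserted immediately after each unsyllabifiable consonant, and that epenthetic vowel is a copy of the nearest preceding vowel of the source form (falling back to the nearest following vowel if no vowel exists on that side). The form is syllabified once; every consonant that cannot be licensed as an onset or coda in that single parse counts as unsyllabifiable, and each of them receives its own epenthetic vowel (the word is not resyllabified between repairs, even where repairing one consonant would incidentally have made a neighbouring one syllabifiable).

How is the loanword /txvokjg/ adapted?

toxovokojogo

Under (C)V(N), the unsyllabifiable consonants are /t/, /x/, /k/, /j/, /g/ (only a nasal (/m/, /n/, or /ŋ/) is licensed in coda position; onsets are limited to one consonant).
Epenthesis after each stranded consonant: /t/ → /to/, /x/ → /xo/, /k/ → /ko/, /j/ → /jo/, /g/ → /go/.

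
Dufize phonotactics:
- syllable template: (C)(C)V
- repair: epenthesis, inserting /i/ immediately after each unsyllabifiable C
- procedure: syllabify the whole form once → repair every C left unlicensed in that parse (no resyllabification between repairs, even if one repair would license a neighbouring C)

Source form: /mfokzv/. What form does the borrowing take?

mfokizivi

Syllabifying with onset maximization leaves /k/, /z/, /v/ stranded (no codas are permitted; onsets may contain at most 2 consonants).
Inserting the epenthetic vowel yields /k/ → /ki/, /z/ → /zi/, /v/ → /vi/.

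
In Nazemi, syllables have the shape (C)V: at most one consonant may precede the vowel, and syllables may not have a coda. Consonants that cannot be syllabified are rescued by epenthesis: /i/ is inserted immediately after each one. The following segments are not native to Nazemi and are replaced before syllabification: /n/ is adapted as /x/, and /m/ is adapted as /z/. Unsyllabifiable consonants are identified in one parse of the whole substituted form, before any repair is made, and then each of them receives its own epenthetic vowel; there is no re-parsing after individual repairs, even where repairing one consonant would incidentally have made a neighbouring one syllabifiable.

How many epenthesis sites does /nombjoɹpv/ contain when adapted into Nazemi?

5

After substitution the input is /xozbjoɹpv/.
The unsyllabifiable consonants are /z/, /b/, /ɹ/, /p/, /v/; each receives one epenthetic vowel.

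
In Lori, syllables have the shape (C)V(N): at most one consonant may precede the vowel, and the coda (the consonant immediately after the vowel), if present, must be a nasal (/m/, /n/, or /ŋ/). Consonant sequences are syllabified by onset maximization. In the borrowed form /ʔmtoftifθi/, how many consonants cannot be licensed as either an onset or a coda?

4

The consonants /ʔ/, /m/, /f/, /f/ cannot be parsed into a legal (C)V(N) syllable (only a nasal (/m/, /n/, or /ŋ/) is licensed in coda position; onsets are limited to one consonant).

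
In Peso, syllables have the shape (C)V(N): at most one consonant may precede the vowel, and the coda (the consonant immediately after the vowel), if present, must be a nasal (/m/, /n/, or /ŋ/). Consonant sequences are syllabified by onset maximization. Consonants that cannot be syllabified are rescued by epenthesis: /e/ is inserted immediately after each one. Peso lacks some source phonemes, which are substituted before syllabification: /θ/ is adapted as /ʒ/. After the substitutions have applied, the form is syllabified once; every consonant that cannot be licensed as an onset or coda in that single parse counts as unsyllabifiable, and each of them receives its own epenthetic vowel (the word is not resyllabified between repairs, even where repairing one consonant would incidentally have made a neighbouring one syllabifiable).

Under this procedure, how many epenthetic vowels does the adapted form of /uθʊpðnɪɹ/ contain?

3

After substitution the input is /uʒʊpðnɪɹ/.
The unsyllabifiable consonants are /p/, /ð/, /ɹ/; each receives one epenthetic vowel.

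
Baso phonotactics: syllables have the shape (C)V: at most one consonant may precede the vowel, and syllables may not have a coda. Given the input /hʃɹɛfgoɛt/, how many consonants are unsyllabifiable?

4

Syllabifying with onset maximization leaves /h/, /ʃ/, /f/, /t/ stranded (no codas are permitted; onsets are limited to one consonant).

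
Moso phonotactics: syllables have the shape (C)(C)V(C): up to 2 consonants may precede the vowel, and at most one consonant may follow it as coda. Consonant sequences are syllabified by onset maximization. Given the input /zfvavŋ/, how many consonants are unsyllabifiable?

Under (C)(C)V(C), the unsyllabifiable consonants are /z/, /ŋ/ (at most one coda consonant is licensed; onsets may contain at most 2 consonants).

2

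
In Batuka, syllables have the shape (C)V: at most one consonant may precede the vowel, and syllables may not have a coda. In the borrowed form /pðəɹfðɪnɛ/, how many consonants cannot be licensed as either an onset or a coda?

3

Syllabifying with onset maximization leaves /p/, /ɹ/, /f/ stranded (no codas are permitted; onsets are limited to one consonant).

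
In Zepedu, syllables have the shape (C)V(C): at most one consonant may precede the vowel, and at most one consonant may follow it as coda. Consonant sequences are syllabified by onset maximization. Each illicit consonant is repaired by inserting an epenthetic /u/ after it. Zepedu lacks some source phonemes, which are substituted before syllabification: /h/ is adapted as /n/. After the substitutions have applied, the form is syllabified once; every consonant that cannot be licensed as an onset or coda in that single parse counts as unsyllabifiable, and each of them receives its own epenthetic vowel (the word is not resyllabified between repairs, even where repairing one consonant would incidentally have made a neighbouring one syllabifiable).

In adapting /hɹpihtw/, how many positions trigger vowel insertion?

After substitution the input is /nɹpintw/.
The unsyllabifiable consonants are /n/, /ɹ/, /t/, /w/; each receives one epenthetic vowel.

4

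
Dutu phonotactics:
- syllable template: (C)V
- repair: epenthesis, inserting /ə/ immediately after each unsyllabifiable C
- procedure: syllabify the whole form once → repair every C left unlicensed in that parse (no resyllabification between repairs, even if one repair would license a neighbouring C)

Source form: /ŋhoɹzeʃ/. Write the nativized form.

Under (C)V, the unsyllabifiable consonants are /ŋ/, /ɹ/, /ʃ/ (no codas are permitted; onsets are limited to one consonant).
Each unlicensed consonant becomes the onset of a new syllable: /ŋ/ → /ŋə/, /ɹ/ → /ɹə/, /ʃ/ → /ʃə/.

ŋəhoɹəzeʃə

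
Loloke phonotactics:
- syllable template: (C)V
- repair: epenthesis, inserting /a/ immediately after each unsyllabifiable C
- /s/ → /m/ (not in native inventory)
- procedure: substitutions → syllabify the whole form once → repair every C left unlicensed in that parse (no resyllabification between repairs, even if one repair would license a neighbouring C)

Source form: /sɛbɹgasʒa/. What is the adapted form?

Substitution: /s/ → /m/, giving /mɛbɹgamʒa/.
Syllabifying with onset maximization leaves /b/, /ɹ/, /m/ stranded (no codas are permitted; onsets are limited to one consonant).
Epenthesis after each stranded consonant: /b/ → /ba/, /ɹ/ → /ɹa/, /m/ → /ma/.

mɛbaɹagamaʒa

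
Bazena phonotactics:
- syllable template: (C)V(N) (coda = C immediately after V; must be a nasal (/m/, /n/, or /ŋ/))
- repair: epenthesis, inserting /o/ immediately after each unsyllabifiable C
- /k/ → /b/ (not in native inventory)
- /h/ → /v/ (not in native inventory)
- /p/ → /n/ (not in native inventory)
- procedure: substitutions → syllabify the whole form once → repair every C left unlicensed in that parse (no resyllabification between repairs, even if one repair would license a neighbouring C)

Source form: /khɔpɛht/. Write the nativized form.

bovɔnɛvoto

Substitution: /k/ → /b/, /h/ → /v/, /p/ → /n/, giving /bvɔnɛvt/.
Syllabifying with onset maximization leaves /b/, /v/, /t/ stranded (only a nasal (/m/, /n/, or /ŋ/) is licensed in coda position; onsets are limited to one consonant).
Inserting the epenthetic vowel yields /b/ → /bo/, /v/ → /vo/, /t/ → /to/.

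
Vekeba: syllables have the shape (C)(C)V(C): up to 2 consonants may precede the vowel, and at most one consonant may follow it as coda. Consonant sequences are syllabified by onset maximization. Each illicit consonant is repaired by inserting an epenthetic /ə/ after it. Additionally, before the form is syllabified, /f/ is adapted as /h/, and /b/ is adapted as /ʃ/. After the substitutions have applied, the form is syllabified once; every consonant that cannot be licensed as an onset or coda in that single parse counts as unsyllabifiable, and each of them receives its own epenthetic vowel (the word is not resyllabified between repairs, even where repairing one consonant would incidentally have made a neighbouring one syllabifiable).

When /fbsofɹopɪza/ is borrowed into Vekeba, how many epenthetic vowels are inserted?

After substitution the input is /hʃsohɹopɪza/.
The unsyllabifiable consonants are /h/; each receives one epenthetic vowel.

1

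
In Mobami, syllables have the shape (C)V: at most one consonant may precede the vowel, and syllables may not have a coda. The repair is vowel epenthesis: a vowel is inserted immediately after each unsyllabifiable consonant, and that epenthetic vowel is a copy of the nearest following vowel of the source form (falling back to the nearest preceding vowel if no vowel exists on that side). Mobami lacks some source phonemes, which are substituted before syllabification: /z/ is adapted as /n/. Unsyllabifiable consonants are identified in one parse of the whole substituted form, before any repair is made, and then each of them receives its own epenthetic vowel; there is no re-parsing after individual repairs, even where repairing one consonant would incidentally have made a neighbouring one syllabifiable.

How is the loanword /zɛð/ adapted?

Substitution: /z/ → /n/, giving /nɛð/.
Under (C)V, the unsyllabifiable consonants are /ð/ (no codas are permitted; onsets are limited to one consonant).
Inserting the epenthetic vowel yields /ð/ → /ðɛ/.

nɛðɛ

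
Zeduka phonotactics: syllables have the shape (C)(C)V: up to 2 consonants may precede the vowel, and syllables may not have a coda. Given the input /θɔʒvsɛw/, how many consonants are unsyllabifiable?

2

Syllabifying with onset maximization leaves /ʒ/, /w/ stranded (no codas are permitted; onsets may contain at most 2 consonants).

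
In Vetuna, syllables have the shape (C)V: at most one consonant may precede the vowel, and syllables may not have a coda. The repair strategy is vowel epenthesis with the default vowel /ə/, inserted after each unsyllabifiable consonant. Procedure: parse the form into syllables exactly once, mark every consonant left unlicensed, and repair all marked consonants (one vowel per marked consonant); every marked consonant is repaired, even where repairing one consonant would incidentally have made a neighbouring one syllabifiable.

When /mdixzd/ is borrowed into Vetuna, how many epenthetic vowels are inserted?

The unsyllabifiable consonants are /m/, /x/, /z/, /d/; each receives one epenthetic vowel.

4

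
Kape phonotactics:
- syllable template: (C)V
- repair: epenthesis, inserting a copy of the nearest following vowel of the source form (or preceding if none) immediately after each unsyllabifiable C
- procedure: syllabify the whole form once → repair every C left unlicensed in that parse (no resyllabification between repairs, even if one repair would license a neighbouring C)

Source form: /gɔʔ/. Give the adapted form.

gɔʔɔ

Syllabifying with onset maximization leaves /ʔ/ stranded (no codas are permitted; onsets are limited to one consonant).
Epenthesis after each stranded consonant: /ʔ/ → /ʔɔ/.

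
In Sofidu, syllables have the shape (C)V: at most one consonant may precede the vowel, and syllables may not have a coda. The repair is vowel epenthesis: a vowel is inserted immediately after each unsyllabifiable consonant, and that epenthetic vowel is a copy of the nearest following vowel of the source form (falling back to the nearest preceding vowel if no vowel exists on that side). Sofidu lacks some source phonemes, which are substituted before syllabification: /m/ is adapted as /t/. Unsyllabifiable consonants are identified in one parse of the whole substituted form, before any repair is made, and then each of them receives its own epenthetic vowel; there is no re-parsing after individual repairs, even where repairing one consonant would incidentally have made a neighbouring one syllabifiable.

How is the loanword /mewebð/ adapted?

Substitution: /m/ → /t/, giving /tewebð/.
Syllabifying with onset maximization leaves /b/, /ð/ stranded (no codas are permitted; onsets are limited to one consonant).
Inserting the epenthetic vowel yields /b/ → /be/, /ð/ → /ðe/.

tewebeðe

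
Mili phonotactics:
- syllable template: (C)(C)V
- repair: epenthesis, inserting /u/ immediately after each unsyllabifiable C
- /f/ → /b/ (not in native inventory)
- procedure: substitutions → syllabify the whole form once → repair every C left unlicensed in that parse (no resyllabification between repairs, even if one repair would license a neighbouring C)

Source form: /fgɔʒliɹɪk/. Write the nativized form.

Substitution: /f/ → /b/, giving /bgɔʒliɹɪk/.
Under (C)(C)V, the unsyllabifiable consonants are /k/ (no codas are permitted; onsets may contain at most 2 consonants).
Each unlicensed consonant becomes the onset of a new syllable: /k/ → /ku/.

bgɔʒliɹɪku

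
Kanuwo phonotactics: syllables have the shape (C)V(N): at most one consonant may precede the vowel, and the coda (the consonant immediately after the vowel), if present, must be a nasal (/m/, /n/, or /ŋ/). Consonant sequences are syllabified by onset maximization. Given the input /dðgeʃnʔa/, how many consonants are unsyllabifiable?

4

The consonants /d/, /ð/, /ʃ/, /n/ cannot be parsed into a legal (C)V(N) syllable (only a nasal (/m/, /n/, or /ŋ/) is licensed in coda position; onsets are limited to one consonant).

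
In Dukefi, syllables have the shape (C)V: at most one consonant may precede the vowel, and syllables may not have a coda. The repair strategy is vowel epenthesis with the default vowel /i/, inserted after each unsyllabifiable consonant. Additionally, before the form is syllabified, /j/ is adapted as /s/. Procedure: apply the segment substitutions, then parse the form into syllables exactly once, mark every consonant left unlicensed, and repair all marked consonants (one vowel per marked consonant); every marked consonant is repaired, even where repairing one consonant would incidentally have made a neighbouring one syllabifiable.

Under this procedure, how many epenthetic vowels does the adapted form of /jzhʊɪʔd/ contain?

After substitution the input is /szhʊɪʔd/.
The unsyllabifiable consonants are /s/, /z/, /ʔ/, /d/; each receives one epenthetic vowel.

4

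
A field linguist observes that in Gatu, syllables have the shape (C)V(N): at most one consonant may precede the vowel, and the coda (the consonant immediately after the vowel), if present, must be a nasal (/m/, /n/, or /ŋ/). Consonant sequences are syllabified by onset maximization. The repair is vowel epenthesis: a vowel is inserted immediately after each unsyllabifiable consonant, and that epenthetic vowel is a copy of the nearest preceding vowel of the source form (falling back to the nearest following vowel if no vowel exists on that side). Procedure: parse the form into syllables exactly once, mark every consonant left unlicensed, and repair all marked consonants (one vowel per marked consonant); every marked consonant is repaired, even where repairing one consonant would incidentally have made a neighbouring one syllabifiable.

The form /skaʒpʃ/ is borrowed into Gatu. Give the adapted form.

sakaʒapaʃa

Syllabifying with onset maximization leaves /s/, /ʒ/, /p/, /ʃ/ stranded (only a nasal (/m/, /n/, or /ŋ/) is licensed in coda position; onsets are limited to one consonant).
Each unlicensed consonant becomes the onset of a new syllable: /s/ → /sa/, /ʒ/ → /ʒa/, /p/ → /pa/, /ʃ/ → /ʃa/.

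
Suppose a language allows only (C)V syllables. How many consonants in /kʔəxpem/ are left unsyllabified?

Syllabifying with onset maximization leaves /k/, /x/, /m/ stranded (no codas are permitted; onsets are limited to one consonant).

3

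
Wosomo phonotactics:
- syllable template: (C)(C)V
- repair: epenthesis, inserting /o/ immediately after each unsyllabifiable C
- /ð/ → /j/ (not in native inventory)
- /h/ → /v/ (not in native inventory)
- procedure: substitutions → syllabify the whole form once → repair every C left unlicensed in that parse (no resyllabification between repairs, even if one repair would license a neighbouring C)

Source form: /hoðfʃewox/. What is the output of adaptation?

Substitution: /h/ → /v/, /ð/ → /j/, giving /vojfʃewox/.
Under (C)(C)V, the unsyllabifiable consonants are /j/, /x/ (no codas are permitted; onsets may contain at most 2 consonants).
Epenthesis after each stranded consonant: /j/ → /jo/, /x/ → /xo/.

vojofʃewoxo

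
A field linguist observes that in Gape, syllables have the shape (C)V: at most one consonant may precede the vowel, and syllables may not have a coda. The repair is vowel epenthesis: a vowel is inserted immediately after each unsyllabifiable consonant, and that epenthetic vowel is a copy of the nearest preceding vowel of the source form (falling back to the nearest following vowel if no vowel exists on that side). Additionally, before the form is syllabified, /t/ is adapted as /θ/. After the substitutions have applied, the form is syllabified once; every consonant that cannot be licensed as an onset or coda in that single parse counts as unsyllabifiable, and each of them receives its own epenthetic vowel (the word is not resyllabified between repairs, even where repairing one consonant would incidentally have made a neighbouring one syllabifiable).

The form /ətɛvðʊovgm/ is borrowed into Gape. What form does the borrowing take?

əθɛvɛðʊovogomo

Substitution: /t/ → /θ/, giving /əθɛvðʊovgm/.
Under (C)V, the unsyllabifiable consonants are /v/, /v/, /g/, /m/ (no codas are permitted; onsets are limited to one consonant).
Each unlicensed consonant becomes the onset of a new syllable: /v/ → /vɛ/, /v/ → /vo/, /g/ → /go/, /m/ → /mo/.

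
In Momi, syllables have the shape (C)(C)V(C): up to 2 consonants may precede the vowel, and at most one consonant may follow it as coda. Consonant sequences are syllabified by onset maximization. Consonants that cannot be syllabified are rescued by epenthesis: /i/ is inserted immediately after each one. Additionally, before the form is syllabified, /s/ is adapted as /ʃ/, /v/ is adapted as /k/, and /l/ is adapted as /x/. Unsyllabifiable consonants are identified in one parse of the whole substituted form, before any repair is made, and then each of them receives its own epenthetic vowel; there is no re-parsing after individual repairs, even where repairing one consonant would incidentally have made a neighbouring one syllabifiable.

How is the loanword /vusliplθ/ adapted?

kuʃxipxiθi

Substitution: /v/ → /k/, /s/ → /ʃ/, /l/ → /x/, giving /kuʃxipxθ/.
Under (C)(C)V(C), the unsyllabifiable consonants are /x/, /θ/ (at most one coda consonant is licensed; onsets may contain at most 2 consonants).
Epenthesis after each stranded consonant: /x/ → /xi/, /θ/ → /θi/.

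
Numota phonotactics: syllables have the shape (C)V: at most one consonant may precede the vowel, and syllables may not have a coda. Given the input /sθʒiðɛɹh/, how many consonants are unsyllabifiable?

4

The consonants /s/, /θ/, /ɹ/, /h/ cannot be parsed into a legal (C)V syllable (no codas are permitted; onsets are limited to one consonant).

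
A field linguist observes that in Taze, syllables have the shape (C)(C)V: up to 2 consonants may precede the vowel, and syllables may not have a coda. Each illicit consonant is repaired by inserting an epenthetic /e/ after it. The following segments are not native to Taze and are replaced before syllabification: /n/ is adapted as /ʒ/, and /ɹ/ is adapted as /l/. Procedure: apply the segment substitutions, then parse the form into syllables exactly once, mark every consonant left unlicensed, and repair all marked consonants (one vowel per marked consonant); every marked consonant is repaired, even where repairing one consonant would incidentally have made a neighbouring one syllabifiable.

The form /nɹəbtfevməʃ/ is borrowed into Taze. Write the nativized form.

Substitution: /n/ → /ʒ/, /ɹ/ → /l/, giving /ʒləbtfevməʃ/.
The consonants /b/, /ʃ/ cannot be parsed into a legal (C)(C)V syllable (no codas are permitted; onsets may contain at most 2 consonants).
Inserting the epenthetic vowel yields /b/ → /be/, /ʃ/ → /ʃe/.

ʒləbetfevməʃe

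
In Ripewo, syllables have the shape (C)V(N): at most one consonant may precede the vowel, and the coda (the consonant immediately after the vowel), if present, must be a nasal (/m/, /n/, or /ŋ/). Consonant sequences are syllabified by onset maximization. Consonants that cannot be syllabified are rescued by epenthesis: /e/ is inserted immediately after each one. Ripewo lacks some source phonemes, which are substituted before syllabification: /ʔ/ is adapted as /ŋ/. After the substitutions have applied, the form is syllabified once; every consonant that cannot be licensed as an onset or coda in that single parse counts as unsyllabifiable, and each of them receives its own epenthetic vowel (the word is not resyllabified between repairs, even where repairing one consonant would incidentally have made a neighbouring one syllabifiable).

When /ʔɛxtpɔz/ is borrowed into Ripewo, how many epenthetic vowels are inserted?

After substitution the input is /ŋɛxtpɔz/.
The unsyllabifiable consonants are /x/, /t/, /z/; each receives one epenthetic vowel.

3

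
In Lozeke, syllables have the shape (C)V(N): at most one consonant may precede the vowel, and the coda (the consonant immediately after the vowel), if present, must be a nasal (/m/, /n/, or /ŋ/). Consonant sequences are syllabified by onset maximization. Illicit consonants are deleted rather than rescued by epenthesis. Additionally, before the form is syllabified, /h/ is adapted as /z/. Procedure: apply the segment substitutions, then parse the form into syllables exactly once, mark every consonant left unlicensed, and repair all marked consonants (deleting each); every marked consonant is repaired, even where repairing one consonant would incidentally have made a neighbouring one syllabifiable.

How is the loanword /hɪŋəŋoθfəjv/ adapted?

Substitution: /h/ → /z/, giving /zɪŋəŋoθfəjv/.
Syllabifying with onset maximization leaves /θ/, /j/, /v/ stranded (only a nasal (/m/, /n/, or /ŋ/) is licensed in coda position; onsets are limited to one consonant).
Each unlicensed consonant is deleted: /θ/, /j/, /v/.

zɪŋəŋofə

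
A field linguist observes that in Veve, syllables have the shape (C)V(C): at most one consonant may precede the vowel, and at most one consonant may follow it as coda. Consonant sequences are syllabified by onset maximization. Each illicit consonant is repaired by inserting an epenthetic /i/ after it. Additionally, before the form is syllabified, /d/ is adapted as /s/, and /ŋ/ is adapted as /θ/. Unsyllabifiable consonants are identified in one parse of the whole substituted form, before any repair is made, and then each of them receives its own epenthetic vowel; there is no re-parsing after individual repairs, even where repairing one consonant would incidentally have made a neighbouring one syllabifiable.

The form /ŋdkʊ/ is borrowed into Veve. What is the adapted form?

Substitution: /ŋ/ → /θ/, /d/ → /s/, giving /θskʊ/.
Syllabifying with onset maximization leaves /θ/, /s/ stranded (at most one coda consonant is licensed; onsets are limited to one consonant).
Each unlicensed consonant becomes the onset of a new syllable: /θ/ → /θi/, /s/ → /si/.

θisikʊ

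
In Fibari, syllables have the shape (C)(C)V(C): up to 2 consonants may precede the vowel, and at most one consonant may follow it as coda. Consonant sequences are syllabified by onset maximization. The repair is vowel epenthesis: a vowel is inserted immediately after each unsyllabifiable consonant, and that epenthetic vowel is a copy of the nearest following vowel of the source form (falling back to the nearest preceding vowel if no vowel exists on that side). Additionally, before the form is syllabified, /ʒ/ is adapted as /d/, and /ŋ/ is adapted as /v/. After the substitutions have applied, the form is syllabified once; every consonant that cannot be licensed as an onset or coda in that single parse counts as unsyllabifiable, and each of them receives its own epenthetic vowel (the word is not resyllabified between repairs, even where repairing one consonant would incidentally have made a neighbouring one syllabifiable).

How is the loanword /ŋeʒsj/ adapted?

Substitution: /ŋ/ → /v/, /ʒ/ → /d/, giving /vedsj/.
Syllabifying with onset maximization leaves /s/, /j/ stranded (at most one coda consonant is licensed; onsets may contain at most 2 consonants).
Each unlicensed consonant becomes the onset of a new syllable: /s/ → /se/, /j/ → /je/.

vedseje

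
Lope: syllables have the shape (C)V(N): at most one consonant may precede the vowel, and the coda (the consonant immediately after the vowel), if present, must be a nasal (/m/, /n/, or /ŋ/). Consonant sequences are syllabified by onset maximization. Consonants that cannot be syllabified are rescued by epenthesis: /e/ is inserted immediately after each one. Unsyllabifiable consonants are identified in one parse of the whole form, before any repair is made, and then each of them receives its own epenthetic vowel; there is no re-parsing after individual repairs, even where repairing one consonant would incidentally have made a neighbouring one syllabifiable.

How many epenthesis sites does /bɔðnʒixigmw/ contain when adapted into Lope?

5

The unsyllabifiable consonants are /ð/, /n/, /g/, /m/, /w/; each receives one epenthetic vowel.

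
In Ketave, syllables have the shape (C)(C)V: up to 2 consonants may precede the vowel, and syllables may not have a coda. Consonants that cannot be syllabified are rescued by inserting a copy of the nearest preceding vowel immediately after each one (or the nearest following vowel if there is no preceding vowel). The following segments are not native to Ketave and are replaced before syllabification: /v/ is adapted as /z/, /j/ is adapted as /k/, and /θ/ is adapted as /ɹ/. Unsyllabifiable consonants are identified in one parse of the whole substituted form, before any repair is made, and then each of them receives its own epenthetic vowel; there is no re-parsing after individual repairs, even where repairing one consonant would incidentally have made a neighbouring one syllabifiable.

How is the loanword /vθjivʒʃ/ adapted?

Substitution: /v/ → /z/, /θ/ → /ɹ/, /j/ → /k/, giving /zɹkizʒʃ/.
Syllabifying with onset maximization leaves /z/, /z/, /ʒ/, /ʃ/ stranded (no codas are permitted; onsets may contain at most 2 consonants).
Inserting the epenthetic vowel yields /z/ → /zi/, /z/ → /zi/, /ʒ/ → /ʒi/, /ʃ/ → /ʃi/.

ziɹkiziʒiʃi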